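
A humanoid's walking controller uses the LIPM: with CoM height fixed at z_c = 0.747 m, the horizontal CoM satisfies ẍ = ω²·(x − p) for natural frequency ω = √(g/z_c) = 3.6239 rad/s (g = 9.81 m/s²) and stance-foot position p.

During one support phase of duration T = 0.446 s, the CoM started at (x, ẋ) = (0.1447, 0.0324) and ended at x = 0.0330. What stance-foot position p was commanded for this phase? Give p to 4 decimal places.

ωT = 3.6239·0.446 = 1.616259; cosh(ωT) = 2.616432, sinh(ωT) = 2.417792
x(T) = p + (x₀−p)·cosh(ωT) + (ẋ₀/ω)·sinh(ωT) ⇒ p·(1 − cosh) = x(T) − x₀·cosh − (ẋ₀/ω)·sinh
numerator   = 0.0330 − (0.1447)·2.616432 − (0.0324/3.6239)·2.417792 = -0.367214
denominator = 1 − 2.616432 = -1.616432
p = -0.367214 / -1.616432 = 0.2272

p = 0.2272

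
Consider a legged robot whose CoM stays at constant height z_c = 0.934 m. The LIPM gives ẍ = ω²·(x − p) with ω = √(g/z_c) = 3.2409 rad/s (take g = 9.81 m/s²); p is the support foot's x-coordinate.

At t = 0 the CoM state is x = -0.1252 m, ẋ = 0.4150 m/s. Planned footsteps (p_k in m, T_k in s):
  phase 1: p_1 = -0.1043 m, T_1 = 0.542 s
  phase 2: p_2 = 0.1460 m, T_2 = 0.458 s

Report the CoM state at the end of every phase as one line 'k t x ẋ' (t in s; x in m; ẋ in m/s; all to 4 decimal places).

1 0.5420 0.1932 1.0474
2 1.0000 0.9318 2.7493

phase 1: p=-0.1043, T=0.542, ωT=1.756568, cosh=2.982579, sinh=2.809943; start (x,ẋ)=(-0.125200, 0.415000) → end (x,ẋ)=(0.193180, 1.047439)
phase 2: p=0.1460, T=0.458, ωT=1.484332, cosh=2.319336, sinh=2.092682; start (x,ẋ)=(0.193180, 1.047439) → end (x,ẋ)=(0.931768, 2.749345)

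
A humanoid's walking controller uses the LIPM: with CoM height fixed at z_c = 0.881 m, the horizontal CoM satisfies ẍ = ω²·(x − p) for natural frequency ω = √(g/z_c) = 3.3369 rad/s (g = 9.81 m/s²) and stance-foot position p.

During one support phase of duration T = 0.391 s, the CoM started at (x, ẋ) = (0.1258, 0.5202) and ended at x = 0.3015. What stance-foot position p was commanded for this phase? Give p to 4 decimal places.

ωT = 3.3369·0.391 = 1.304728; cosh(ωT) = 1.978966, sinh(ωT) = 1.707720
x(T) = p + (x₀−p)·cosh(ωT) + (ẋ₀/ω)·sinh(ωT) ⇒ p·(1 − cosh) = x(T) − x₀·cosh − (ẋ₀/ω)·sinh
numerator   = 0.3015 − (0.1258)·1.978966 − (0.5202/3.3369)·1.707720 = -0.213676
denominator = 1 − 1.978966 = -0.978966
p = -0.213676 / -0.978966 = 0.2183

p = 0.2183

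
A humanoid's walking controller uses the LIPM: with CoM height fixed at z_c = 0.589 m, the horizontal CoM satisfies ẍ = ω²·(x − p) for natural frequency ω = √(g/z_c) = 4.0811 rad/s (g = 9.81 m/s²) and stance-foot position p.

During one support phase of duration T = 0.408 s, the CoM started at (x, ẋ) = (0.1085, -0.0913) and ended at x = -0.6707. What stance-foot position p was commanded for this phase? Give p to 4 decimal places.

ωT = 4.0811·0.408 = 1.665089; cosh(ωT) = 2.737658, sinh(ωT) = 2.548484
x(T) = p + (x₀−p)·cosh(ωT) + (ẋ₀/ω)·sinh(ωT) ⇒ p·(1 − cosh) = x(T) − x₀·cosh − (ẋ₀/ω)·sinh
numerator   = -0.6707 − (0.1085)·2.737658 − (-0.0913/4.0811)·2.548484 = -0.910723
denominator = 1 − 2.737658 = -1.737658
p = -0.910723 / -1.737658 = 0.5241

p = 0.5241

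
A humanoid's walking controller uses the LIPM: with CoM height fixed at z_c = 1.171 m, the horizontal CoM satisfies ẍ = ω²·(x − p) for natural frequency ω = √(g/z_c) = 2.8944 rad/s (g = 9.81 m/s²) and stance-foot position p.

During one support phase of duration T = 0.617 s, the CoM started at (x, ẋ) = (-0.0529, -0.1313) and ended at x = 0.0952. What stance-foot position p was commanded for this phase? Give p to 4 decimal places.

p = -0.1882

ωT = 2.8944·0.617 = 1.785845; cosh(ωT) = 3.066136, sinh(ωT) = 2.898481
x(T) = p + (x₀−p)·cosh(ωT) + (ẋ₀/ω)·sinh(ωT) ⇒ p·(1 − cosh) = x(T) − x₀·cosh − (ẋ₀/ω)·sinh
numerator   = 0.0952 − (-0.0529)·3.066136 − (-0.1313/2.8944)·2.898481 = 0.388884
denominator = 1 − 3.066136 = -2.066136
p = 0.388884 / -2.066136 = -0.1882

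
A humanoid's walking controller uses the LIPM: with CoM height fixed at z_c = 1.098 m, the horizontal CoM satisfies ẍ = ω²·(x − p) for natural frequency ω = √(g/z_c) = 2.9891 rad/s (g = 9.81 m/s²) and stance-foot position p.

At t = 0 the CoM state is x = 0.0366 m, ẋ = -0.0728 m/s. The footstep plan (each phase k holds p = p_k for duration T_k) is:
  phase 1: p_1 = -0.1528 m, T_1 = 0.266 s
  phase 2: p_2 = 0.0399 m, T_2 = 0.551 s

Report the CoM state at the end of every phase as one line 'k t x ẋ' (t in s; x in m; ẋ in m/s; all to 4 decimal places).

1 0.2660 0.0782 0.4020
2 0.8170 0.4792 1.3685

phase 1: p=-0.1528, T=0.266, ωT=0.795101, cosh=1.333100, sinh=0.881564; start (x,ẋ)=(0.036600, -0.072800) → end (x,ẋ)=(0.078218, 0.402035)
phase 2: p=0.0399, T=0.551, ωT=1.646994, cosh=2.691990, sinh=2.499362; start (x,ẋ)=(0.078218, 0.402035) → end (x,ẋ)=(0.479218, 1.368546)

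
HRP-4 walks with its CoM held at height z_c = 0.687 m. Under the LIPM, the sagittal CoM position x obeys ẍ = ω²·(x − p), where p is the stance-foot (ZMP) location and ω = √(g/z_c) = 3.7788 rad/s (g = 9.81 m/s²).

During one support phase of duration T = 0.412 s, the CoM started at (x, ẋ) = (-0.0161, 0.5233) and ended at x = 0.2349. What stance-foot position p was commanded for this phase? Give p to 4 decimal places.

p = 0.0265

ωT = 3.7788·0.412 = 1.556866; cosh(ωT) = 2.477362, sinh(ωT) = 2.266566
x(T) = p + (x₀−p)·cosh(ωT) + (ẋ₀/ω)·sinh(ωT) ⇒ p·(1 − cosh) = x(T) − x₀·cosh − (ẋ₀/ω)·sinh
numerator   = 0.2349 − (-0.0161)·2.477362 − (0.5233/3.7788)·2.266566 = -0.039096
denominator = 1 − 2.477362 = -1.477362
p = -0.039096 / -1.477362 = 0.0265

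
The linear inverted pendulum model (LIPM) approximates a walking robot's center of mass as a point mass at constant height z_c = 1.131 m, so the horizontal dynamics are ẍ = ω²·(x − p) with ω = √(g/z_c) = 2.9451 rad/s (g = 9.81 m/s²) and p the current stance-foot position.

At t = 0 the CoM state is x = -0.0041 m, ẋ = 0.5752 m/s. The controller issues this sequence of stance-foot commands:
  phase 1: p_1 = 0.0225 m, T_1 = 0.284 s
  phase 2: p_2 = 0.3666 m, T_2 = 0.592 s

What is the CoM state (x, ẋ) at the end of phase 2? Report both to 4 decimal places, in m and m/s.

phase 1: p=0.0225, T=0.284, ωT=0.836408, cosh=1.370663, sinh=0.937399; start (x,ẋ)=(-0.004100, 0.575200) → end (x,ẋ)=(0.169121, 0.714970)
phase 2: p=0.3666, T=0.592, ωT=1.743499, cosh=2.946111, sinh=2.771204; start (x,ẋ)=(0.169121, 0.714970) → end (x,ẋ)=(0.457560, 0.494665)

x = 0.4576, ẋ = 0.4947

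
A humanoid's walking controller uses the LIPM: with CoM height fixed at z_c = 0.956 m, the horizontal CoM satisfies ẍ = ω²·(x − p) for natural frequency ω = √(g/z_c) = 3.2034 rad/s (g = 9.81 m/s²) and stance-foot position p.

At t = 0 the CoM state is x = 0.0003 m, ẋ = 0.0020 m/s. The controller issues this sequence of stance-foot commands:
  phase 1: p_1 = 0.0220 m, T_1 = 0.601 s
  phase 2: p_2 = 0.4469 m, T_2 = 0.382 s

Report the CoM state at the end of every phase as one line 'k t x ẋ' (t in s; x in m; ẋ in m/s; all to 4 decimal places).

phase 1: p=0.0220, T=0.601, ωT=1.925243, cosh=3.501329, sinh=3.355489; start (x,ẋ)=(0.000300, 0.002000) → end (x,ẋ)=(-0.051884, -0.226250)
phase 2: p=0.4469, T=0.382, ωT=1.223699, cosh=1.846940, sinh=1.552800; start (x,ẋ)=(-0.051884, -0.226250) → end (x,ẋ)=(-0.583995, -2.898940)

1 0.6010 -0.0519 -0.2263
2 0.9830 -0.5840 -2.8989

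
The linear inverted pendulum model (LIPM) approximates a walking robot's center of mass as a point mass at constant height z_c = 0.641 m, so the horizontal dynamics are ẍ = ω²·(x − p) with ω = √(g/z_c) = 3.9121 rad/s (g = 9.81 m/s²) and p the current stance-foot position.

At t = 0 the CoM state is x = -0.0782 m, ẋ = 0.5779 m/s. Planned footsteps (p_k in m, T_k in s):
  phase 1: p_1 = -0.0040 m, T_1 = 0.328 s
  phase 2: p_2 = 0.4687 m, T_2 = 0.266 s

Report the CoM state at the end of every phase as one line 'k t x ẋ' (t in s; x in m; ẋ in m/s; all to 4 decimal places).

phase 1: p=-0.0040, T=0.328, ωT=1.283169, cosh=1.942606, sinh=1.665449; start (x,ẋ)=(-0.078200, 0.577900) → end (x,ẋ)=(0.097881, 0.639189)
phase 2: p=0.4687, T=0.266, ωT=1.040619, cosh=1.592102, sinh=1.238866; start (x,ẋ)=(0.097881, 0.639189) → end (x,ẋ)=(0.080733, -0.779546)

1 0.3280 0.0979 0.6392
2 0.5940 0.0807 -0.7795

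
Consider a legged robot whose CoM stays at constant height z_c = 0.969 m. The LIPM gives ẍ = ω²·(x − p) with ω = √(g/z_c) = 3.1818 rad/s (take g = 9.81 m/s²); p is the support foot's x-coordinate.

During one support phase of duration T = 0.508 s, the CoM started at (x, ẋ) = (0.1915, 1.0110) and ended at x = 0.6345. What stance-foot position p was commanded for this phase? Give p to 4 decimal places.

ωT = 3.1818·0.508 = 1.616354; cosh(ωT) = 2.616662, sinh(ωT) = 2.418040
x(T) = p + (x₀−p)·cosh(ωT) + (ẋ₀/ω)·sinh(ωT) ⇒ p·(1 − cosh) = x(T) − x₀·cosh − (ẋ₀/ω)·sinh
numerator   = 0.6345 − (0.1915)·2.616662 − (1.0110/3.1818)·2.418040 = -0.634910
denominator = 1 − 2.616662 = -1.616662
p = -0.634910 / -1.616662 = 0.3927

p = 0.3927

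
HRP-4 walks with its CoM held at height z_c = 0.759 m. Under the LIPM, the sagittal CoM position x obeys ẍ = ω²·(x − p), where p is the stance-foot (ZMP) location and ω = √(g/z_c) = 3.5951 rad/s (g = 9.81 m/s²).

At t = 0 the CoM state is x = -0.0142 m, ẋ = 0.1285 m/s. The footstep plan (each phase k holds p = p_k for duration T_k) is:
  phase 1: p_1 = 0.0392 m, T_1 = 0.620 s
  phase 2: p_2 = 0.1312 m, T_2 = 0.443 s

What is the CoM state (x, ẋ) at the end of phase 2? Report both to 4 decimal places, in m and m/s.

phase 1: p=0.0392, T=0.620, ωT=2.228962, cosh=4.698929, sinh=4.591289; start (x,ẋ)=(-0.014200, 0.128500) → end (x,ẋ)=(-0.047616, -0.277616)
phase 2: p=0.1312, T=0.443, ωT=1.592629, cosh=2.560025, sinh=2.356635; start (x,ẋ)=(-0.047616, -0.277616) → end (x,ẋ)=(-0.508554, -2.225692)

x = -0.5086, ẋ = -2.2257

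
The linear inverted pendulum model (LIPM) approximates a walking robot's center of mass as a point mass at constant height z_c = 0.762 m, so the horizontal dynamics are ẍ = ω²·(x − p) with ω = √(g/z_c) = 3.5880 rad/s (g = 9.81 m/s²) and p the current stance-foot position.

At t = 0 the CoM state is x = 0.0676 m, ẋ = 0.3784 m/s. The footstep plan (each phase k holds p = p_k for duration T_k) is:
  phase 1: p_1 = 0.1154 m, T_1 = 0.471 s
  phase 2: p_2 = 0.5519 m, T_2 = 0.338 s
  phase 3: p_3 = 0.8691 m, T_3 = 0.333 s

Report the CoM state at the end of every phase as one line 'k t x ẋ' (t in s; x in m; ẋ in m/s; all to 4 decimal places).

1 0.4710 0.2575 0.6113
2 0.8090 0.2743 -0.5002
3 1.1420 -0.4124 -4.1032

phase 1: p=0.1154, T=0.471, ωT=1.689948, cosh=2.801864, sinh=2.617335; start (x,ẋ)=(0.067600, 0.378400) → end (x,ẋ)=(0.257502, 0.611336)
phase 2: p=0.5519, T=0.338, ωT=1.212744, cosh=1.830040, sinh=1.532660; start (x,ẋ)=(0.257502, 0.611336) → end (x,ẋ)=(0.274280, -0.500180)
phase 3: p=0.8691, T=0.333, ωT=1.194804, cosh=1.802837, sinh=1.500074; start (x,ẋ)=(0.274280, -0.500180) → end (x,ẋ)=(-0.412380, -4.103223)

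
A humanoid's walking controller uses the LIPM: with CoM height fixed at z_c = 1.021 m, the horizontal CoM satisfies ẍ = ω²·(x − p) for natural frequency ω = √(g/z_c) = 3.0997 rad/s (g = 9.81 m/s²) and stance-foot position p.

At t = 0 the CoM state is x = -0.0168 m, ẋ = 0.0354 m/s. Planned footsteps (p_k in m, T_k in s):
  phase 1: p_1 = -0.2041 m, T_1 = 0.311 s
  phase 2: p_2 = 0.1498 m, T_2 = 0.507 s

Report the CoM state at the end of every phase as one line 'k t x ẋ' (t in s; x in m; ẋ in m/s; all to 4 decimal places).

1 0.3110 0.0900 0.7036
2 0.8180 0.5224 1.3397

phase 1: p=-0.2041, T=0.311, ωT=0.964007, cosh=1.501772, sinh=1.120410; start (x,ẋ)=(-0.016800, 0.035400) → end (x,ẋ)=(0.089977, 0.703643)
phase 2: p=0.1498, T=0.507, ωT=1.571548, cosh=2.510909, sinh=2.303185; start (x,ẋ)=(0.089977, 0.703643) → end (x,ẋ)=(0.522423, 1.339700)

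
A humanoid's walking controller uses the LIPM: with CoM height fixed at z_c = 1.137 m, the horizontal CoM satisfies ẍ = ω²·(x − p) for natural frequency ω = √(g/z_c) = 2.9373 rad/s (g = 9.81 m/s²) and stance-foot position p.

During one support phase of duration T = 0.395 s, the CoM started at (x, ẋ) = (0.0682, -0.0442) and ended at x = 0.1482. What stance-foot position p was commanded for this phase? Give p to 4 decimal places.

p = -0.0670

ωT = 2.9373·0.395 = 1.160234; cosh(ωT) = 1.752046, sinh(ωT) = 1.438633
x(T) = p + (x₀−p)·cosh(ωT) + (ẋ₀/ω)·sinh(ωT) ⇒ p·(1 − cosh) = x(T) − x₀·cosh − (ẋ₀/ω)·sinh
numerator   = 0.1482 − (0.0682)·1.752046 − (-0.0442/2.9373)·1.438633 = 0.050359
denominator = 1 − 1.752046 = -0.752046
p = 0.050359 / -0.752046 = -0.0670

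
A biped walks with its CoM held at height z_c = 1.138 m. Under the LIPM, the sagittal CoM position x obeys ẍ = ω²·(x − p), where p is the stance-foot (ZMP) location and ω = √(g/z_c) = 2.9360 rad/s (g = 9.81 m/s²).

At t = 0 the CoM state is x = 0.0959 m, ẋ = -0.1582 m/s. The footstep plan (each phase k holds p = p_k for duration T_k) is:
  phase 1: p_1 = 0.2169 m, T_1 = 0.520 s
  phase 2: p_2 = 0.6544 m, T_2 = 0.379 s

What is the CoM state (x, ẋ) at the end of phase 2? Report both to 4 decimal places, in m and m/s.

phase 1: p=0.2169, T=0.520, ωT=1.526720, cosh=2.410151, sinh=2.192903; start (x,ẋ)=(0.095900, -0.158200) → end (x,ẋ)=(-0.192888, -1.160328)
phase 2: p=0.6544, T=0.379, ωT=1.112744, cosh=1.685676, sinh=1.357020; start (x,ẋ)=(-0.192888, -1.160328) → end (x,ẋ)=(-1.310157, -5.331711)

x = -1.3102, ẋ = -5.3317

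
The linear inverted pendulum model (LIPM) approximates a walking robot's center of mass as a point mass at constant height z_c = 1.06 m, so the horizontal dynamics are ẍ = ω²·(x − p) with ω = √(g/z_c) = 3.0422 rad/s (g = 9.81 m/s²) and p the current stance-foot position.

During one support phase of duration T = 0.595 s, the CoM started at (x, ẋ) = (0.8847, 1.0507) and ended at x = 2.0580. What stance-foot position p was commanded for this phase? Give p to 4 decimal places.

ωT = 3.0422·0.595 = 1.810109; cosh(ωT) = 3.137375, sinh(ωT) = 2.973739
x(T) = p + (x₀−p)·cosh(ωT) + (ẋ₀/ω)·sinh(ωT) ⇒ p·(1 − cosh) = x(T) − x₀·cosh − (ẋ₀/ω)·sinh
numerator   = 2.0580 − (0.8847)·3.137375 − (1.0507/3.0422)·2.973739 = -1.744691
denominator = 1 − 3.137375 = -2.137375
p = -1.744691 / -2.137375 = 0.8163

p = 0.8163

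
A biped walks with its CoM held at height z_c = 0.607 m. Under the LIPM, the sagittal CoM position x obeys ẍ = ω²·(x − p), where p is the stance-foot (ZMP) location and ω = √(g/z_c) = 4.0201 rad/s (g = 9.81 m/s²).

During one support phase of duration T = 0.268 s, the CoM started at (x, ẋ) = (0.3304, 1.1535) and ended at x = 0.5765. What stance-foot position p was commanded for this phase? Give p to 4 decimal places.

ωT = 4.0201·0.268 = 1.077387; cosh(ωT) = 1.638739, sinh(ωT) = 1.298255
x(T) = p + (x₀−p)·cosh(ωT) + (ẋ₀/ω)·sinh(ωT) ⇒ p·(1 − cosh) = x(T) − x₀·cosh − (ẋ₀/ω)·sinh
numerator   = 0.5765 − (0.3304)·1.638739 − (1.1535/4.0201)·1.298255 = -0.337452
denominator = 1 − 1.638739 = -0.638739
p = -0.337452 / -0.638739 = 0.5283

p = 0.5283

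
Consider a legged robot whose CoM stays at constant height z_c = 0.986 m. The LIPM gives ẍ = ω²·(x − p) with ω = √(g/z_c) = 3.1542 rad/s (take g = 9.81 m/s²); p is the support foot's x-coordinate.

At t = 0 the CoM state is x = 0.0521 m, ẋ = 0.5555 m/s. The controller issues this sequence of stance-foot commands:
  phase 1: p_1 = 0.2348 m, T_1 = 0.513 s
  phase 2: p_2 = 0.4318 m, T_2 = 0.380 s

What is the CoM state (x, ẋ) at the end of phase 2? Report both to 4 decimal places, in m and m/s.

phase 1: p=0.2348, T=0.513, ωT=1.618105, cosh=2.620898, sinh=2.422624; start (x,ẋ)=(0.052100, 0.555500) → end (x,ẋ)=(0.182621, 0.059818)
phase 2: p=0.4318, T=0.380, ωT=1.198596, cosh=1.808538, sinh=1.506921; start (x,ẋ)=(0.182621, 0.059818) → end (x,ẋ)=(0.009728, -1.076198)

x = 0.0097, ẋ = -1.0762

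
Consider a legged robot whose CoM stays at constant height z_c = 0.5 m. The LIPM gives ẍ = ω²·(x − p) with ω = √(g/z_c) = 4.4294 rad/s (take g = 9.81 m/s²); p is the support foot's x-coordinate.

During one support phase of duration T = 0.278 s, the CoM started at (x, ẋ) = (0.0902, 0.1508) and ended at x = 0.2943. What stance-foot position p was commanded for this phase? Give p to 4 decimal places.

p = -0.0853

ωT = 4.4294·0.278 = 1.231373; cosh(ωT) = 1.858911, sinh(ωT) = 1.567020
x(T) = p + (x₀−p)·cosh(ωT) + (ẋ₀/ω)·sinh(ωT) ⇒ p·(1 − cosh) = x(T) − x₀·cosh − (ẋ₀/ω)·sinh
numerator   = 0.2943 − (0.0902)·1.858911 − (0.1508/4.4294)·1.567020 = 0.073277
denominator = 1 − 1.858911 = -0.858911
p = 0.073277 / -0.858911 = -0.0853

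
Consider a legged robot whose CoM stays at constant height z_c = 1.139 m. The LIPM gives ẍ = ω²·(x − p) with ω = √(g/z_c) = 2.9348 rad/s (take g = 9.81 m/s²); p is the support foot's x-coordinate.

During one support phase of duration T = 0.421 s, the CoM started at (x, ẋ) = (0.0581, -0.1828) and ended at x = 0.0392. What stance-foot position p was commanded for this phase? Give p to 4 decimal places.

p = -0.0334

ωT = 2.9348·0.421 = 1.235551; cosh(ωT) = 1.865474, sinh(ωT) = 1.574799
x(T) = p + (x₀−p)·cosh(ωT) + (ẋ₀/ω)·sinh(ωT) ⇒ p·(1 − cosh) = x(T) − x₀·cosh − (ẋ₀/ω)·sinh
numerator   = 0.0392 − (0.0581)·1.865474 − (-0.1828/2.9348)·1.574799 = 0.028906
denominator = 1 − 1.865474 = -0.865474
p = 0.028906 / -0.865474 = -0.0334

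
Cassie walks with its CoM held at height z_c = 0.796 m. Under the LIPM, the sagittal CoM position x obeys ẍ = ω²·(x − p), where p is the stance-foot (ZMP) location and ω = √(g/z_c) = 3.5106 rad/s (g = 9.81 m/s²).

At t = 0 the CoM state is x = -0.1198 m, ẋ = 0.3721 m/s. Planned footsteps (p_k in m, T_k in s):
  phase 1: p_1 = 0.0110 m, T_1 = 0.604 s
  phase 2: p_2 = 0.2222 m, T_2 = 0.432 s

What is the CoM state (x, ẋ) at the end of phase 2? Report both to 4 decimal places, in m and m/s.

x = -0.7563, ẋ = -3.2506

phase 1: p=0.0110, T=0.604, ωT=2.120402, cosh=4.227237, sinh=4.107254; start (x,ẋ)=(-0.119800, 0.372100) → end (x,ẋ)=(-0.106581, -0.313040)
phase 2: p=0.2222, T=0.432, ωT=1.516579, cosh=2.388036, sinh=2.168575; start (x,ẋ)=(-0.106581, -0.313040) → end (x,ẋ)=(-0.756314, -3.250564)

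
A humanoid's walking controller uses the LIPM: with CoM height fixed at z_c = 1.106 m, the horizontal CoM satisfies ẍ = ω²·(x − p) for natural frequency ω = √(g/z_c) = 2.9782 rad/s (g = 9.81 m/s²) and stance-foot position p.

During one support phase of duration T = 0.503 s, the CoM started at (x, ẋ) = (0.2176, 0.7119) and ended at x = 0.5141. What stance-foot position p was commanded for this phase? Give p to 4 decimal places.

p = 0.3744

ωT = 2.9782·0.503 = 1.498035; cosh(ωT) = 2.348229, sinh(ωT) = 2.124660
x(T) = p + (x₀−p)·cosh(ωT) + (ẋ₀/ω)·sinh(ωT) ⇒ p·(1 − cosh) = x(T) − x₀·cosh − (ẋ₀/ω)·sinh
numerator   = 0.5141 − (0.2176)·2.348229 − (0.7119/2.9782)·2.124660 = -0.504747
denominator = 1 − 2.348229 = -1.348229
p = -0.504747 / -1.348229 = 0.3744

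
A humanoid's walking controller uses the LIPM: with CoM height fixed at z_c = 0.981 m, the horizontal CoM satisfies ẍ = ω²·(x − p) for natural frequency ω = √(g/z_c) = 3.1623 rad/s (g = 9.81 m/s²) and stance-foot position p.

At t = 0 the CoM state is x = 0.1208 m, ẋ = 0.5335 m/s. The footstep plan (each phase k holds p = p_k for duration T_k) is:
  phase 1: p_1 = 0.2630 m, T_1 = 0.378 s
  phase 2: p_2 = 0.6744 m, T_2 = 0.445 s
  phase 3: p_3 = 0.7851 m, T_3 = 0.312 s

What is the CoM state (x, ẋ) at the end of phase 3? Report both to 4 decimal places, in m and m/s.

phase 1: p=0.2630, T=0.378, ωT=1.195349, cosh=1.803655, sinh=1.501057; start (x,ẋ)=(0.120800, 0.533500) → end (x,ẋ)=(0.259758, 0.287256)
phase 2: p=0.6744, T=0.445, ωT=1.407223, cosh=2.164710, sinh=1.919888; start (x,ẋ)=(0.259758, 0.287256) → end (x,ẋ)=(-0.048781, -1.895574)
phase 3: p=0.7851, T=0.312, ωT=0.986638, cosh=1.527514, sinh=1.154686; start (x,ẋ)=(-0.048781, -1.895574) → end (x,ẋ)=(-1.180818, -5.940405)

x = -1.1808, ẋ = -5.9404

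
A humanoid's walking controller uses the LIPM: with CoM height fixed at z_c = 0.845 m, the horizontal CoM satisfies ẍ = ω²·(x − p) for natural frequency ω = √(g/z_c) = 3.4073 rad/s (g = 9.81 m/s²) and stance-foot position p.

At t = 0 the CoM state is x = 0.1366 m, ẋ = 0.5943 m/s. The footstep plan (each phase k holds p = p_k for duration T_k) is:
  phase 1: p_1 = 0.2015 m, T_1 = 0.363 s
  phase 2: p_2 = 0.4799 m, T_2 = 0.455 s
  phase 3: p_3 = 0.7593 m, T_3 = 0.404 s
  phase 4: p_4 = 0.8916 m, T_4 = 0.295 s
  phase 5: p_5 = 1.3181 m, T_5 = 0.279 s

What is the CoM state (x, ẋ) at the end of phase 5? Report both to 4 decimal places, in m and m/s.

phase 1: p=0.2015, T=0.363, ωT=1.236850, cosh=1.867521, sinh=1.577224; start (x,ẋ)=(0.136600, 0.594300) → end (x,ẋ)=(0.355397, 0.761090)
phase 2: p=0.4799, T=0.455, ωT=1.550322, cosh=2.462582, sinh=2.250403; start (x,ẋ)=(0.355397, 0.761090) → end (x,ẋ)=(0.675974, 0.919582)
phase 3: p=0.7593, T=0.404, ωT=1.376549, cosh=2.106828, sinh=1.854380; start (x,ẋ)=(0.675974, 0.919582) → end (x,ẋ)=(1.084217, 1.410911)
phase 4: p=0.8916, T=0.295, ωT=1.005154, cosh=1.549158, sinh=1.183169; start (x,ẋ)=(1.084217, 1.410911) → end (x,ẋ)=(1.679926, 2.962242)
phase 5: p=1.3181, T=0.279, ωT=0.950637, cosh=1.486926, sinh=1.100431; start (x,ẋ)=(1.679926, 2.962242) → end (x,ẋ)=(2.812802, 5.761300)

x = 2.8128, ẋ = 5.7613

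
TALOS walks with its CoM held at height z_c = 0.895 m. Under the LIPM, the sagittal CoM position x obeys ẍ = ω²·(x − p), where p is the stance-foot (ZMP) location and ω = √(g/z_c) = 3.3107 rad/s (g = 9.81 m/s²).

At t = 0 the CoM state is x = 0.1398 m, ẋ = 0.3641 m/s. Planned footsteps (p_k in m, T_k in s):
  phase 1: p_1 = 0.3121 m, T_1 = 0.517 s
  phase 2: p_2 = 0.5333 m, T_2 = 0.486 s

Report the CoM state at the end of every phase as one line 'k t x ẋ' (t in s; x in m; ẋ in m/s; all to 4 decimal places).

phase 1: p=0.3121, T=0.517, ωT=1.711632, cosh=2.859281, sinh=2.678710; start (x,ẋ)=(0.139800, 0.364100) → end (x,ẋ)=(0.114042, -0.486962)
phase 2: p=0.5333, T=0.486, ωT=1.609000, cosh=2.598950, sinh=2.398862; start (x,ẋ)=(0.114042, -0.486962) → end (x,ẋ)=(-0.909174, -4.595303)

1 0.5170 0.1140 -0.4870
2 1.0030 -0.9092 -4.5953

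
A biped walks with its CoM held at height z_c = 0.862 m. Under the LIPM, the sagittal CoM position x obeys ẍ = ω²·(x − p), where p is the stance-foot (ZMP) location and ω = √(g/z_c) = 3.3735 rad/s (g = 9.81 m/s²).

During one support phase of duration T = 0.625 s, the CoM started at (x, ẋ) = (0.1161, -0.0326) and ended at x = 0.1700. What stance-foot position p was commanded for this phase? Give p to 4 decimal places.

ωT = 3.3735·0.625 = 2.108437; cosh(ωT) = 4.178396, sinh(ωT) = 4.056968
x(T) = p + (x₀−p)·cosh(ωT) + (ẋ₀/ω)·sinh(ωT) ⇒ p·(1 − cosh) = x(T) − x₀·cosh − (ẋ₀/ω)·sinh
numerator   = 0.1700 − (0.1161)·4.178396 − (-0.0326/3.3735)·4.056968 = -0.275907
denominator = 1 − 4.178396 = -3.178396
p = -0.275907 / -3.178396 = 0.0868

p = 0.0868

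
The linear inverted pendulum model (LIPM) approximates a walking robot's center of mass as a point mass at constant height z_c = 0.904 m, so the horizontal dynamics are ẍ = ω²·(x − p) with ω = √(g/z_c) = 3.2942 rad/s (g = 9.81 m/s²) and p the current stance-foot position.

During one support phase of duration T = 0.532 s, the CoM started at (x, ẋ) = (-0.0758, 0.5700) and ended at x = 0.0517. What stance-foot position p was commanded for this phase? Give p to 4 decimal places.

p = 0.1051

ωT = 3.2942·0.532 = 1.752514; cosh(ωT) = 2.971214, sinh(ωT) = 2.797876
x(T) = p + (x₀−p)·cosh(ωT) + (ẋ₀/ω)·sinh(ωT) ⇒ p·(1 − cosh) = x(T) − x₀·cosh − (ẋ₀/ω)·sinh
numerator   = 0.0517 − (-0.0758)·2.971214 − (0.5700/3.2942)·2.797876 = -0.207202
denominator = 1 − 2.971214 = -1.971214
p = -0.207202 / -1.971214 = 0.1051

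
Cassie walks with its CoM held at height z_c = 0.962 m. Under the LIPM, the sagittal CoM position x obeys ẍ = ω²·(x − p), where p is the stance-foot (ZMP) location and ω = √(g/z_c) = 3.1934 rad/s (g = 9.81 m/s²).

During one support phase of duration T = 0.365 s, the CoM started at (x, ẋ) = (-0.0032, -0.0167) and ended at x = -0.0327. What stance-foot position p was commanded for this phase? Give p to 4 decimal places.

ωT = 3.1934·0.365 = 1.165591; cosh(ωT) = 1.759778, sinh(ωT) = 1.448040
x(T) = p + (x₀−p)·cosh(ωT) + (ẋ₀/ω)·sinh(ωT) ⇒ p·(1 − cosh) = x(T) − x₀·cosh − (ẋ₀/ω)·sinh
numerator   = -0.0327 − (-0.0032)·1.759778 − (-0.0167/3.1934)·1.448040 = -0.019496
denominator = 1 − 1.759778 = -0.759778
p = -0.019496 / -0.759778 = 0.0257

p = 0.0257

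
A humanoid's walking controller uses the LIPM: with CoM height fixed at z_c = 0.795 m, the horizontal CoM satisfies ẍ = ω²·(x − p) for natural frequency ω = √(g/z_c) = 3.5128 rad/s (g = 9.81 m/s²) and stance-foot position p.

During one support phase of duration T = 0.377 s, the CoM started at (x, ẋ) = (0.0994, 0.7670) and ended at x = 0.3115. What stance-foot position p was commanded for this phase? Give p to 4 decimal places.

ωT = 3.5128·0.377 = 1.324326; cosh(ωT) = 2.012816, sinh(ωT) = 1.746833
x(T) = p + (x₀−p)·cosh(ωT) + (ẋ₀/ω)·sinh(ωT) ⇒ p·(1 − cosh) = x(T) − x₀·cosh − (ẋ₀/ω)·sinh
numerator   = 0.3115 − (0.0994)·2.012816 − (0.7670/3.5128)·1.746833 = -0.269985
denominator = 1 − 2.012816 = -1.012816
p = -0.269985 / -1.012816 = 0.2666

p = 0.2666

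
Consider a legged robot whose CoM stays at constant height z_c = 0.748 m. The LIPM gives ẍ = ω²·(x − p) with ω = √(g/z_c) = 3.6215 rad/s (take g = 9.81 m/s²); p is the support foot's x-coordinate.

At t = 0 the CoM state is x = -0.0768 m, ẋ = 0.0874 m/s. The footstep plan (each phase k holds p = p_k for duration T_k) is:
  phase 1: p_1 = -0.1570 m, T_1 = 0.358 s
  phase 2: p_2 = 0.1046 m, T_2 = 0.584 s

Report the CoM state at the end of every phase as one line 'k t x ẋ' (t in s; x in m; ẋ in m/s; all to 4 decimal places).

phase 1: p=-0.1570, T=0.358, ωT=1.296497, cosh=1.964977, sinh=1.691489; start (x,ẋ)=(-0.076800, 0.087400) → end (x,ẋ)=(0.041413, 0.663022)
phase 2: p=0.1046, T=0.584, ωT=2.114956, cosh=4.204930, sinh=4.084291; start (x,ẋ)=(0.041413, 0.663022) → end (x,ẋ)=(0.586653, 1.853346)

1 0.3580 0.0414 0.6630
2 0.9420 0.5867 1.8533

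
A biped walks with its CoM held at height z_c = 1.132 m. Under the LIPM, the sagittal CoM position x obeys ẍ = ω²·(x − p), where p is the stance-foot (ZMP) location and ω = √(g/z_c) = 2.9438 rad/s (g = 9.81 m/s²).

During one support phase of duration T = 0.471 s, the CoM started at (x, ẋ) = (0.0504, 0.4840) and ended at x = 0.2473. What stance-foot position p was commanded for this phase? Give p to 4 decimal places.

ωT = 2.9438·0.471 = 1.386530; cosh(ωT) = 2.125442, sinh(ωT) = 1.875500
x(T) = p + (x₀−p)·cosh(ωT) + (ẋ₀/ω)·sinh(ωT) ⇒ p·(1 − cosh) = x(T) − x₀·cosh − (ẋ₀/ω)·sinh
numerator   = 0.2473 − (0.0504)·2.125442 − (0.4840/2.9438)·1.875500 = -0.168180
denominator = 1 − 2.125442 = -1.125442
p = -0.168180 / -1.125442 = 0.1494

p = 0.1494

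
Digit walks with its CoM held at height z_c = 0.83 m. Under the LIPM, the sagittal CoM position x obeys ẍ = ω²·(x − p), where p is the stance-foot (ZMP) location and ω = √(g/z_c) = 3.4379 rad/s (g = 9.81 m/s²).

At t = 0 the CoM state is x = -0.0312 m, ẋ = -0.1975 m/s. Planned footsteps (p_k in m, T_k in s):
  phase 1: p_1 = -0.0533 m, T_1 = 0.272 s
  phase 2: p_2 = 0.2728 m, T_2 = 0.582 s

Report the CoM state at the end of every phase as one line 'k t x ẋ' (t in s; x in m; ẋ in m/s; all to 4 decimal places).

phase 1: p=-0.0533, T=0.272, ωT=0.935109, cosh=1.470017, sinh=1.077474; start (x,ẋ)=(-0.031200, -0.197500) → end (x,ẋ)=(-0.082711, -0.208464)
phase 2: p=0.2728, T=0.582, ωT=2.000858, cosh=3.765308, sinh=3.630089; start (x,ẋ)=(-0.082711, -0.208464) → end (x,ẋ)=(-1.285927, -5.221671)

1 0.2720 -0.0827 -0.2085
2 0.8540 -1.2859 -5.2217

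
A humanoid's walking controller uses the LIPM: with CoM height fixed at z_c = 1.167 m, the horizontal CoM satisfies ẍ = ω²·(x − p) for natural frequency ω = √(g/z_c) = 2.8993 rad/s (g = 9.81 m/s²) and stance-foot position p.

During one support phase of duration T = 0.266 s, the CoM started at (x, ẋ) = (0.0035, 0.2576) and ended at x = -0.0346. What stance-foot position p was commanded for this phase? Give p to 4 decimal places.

ωT = 2.8993·0.266 = 0.771214; cosh(ωT) = 1.312420, sinh(ωT) = 0.849969
x(T) = p + (x₀−p)·cosh(ωT) + (ẋ₀/ω)·sinh(ωT) ⇒ p·(1 − cosh) = x(T) − x₀·cosh − (ẋ₀/ω)·sinh
numerator   = -0.0346 − (0.0035)·1.312420 − (0.2576/2.8993)·0.849969 = -0.114712
denominator = 1 − 1.312420 = -0.312420
p = -0.114712 / -0.312420 = 0.3672

p = 0.3672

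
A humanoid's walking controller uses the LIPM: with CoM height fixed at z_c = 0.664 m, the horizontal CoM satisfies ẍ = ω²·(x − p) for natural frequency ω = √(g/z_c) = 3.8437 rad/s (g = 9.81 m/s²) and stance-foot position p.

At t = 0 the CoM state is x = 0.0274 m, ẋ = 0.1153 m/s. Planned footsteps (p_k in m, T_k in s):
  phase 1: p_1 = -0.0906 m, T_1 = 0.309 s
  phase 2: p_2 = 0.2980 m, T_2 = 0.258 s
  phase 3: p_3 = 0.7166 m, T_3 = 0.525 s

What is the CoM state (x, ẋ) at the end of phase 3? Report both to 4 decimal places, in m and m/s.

phase 1: p=-0.0906, T=0.309, ωT=1.187703, cosh=1.792231, sinh=1.487310; start (x,ẋ)=(0.027400, 0.115300) → end (x,ẋ)=(0.165498, 0.881223)
phase 2: p=0.2980, T=0.258, ωT=0.991675, cosh=1.533350, sinh=1.162395; start (x,ẋ)=(0.165498, 0.881223) → end (x,ẋ)=(0.361324, 0.759220)
phase 3: p=0.7166, T=0.525, ωT=2.017943, cosh=3.827880, sinh=3.694951; start (x,ẋ)=(0.361324, 0.759220) → end (x,ẋ)=(0.086485, -2.139527)

x = 0.0865, ẋ = -2.1395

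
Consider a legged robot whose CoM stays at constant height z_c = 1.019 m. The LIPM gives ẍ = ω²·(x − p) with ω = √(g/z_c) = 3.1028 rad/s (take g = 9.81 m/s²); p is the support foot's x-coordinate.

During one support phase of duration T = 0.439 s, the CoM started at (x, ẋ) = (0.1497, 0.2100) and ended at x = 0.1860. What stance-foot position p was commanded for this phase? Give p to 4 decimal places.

p = 0.2304

ωT = 3.1028·0.439 = 1.362129; cosh(ωT) = 2.080306, sinh(ωT) = 1.824192
x(T) = p + (x₀−p)·cosh(ωT) + (ẋ₀/ω)·sinh(ωT) ⇒ p·(1 − cosh) = x(T) − x₀·cosh − (ẋ₀/ω)·sinh
numerator   = 0.1860 − (0.1497)·2.080306 − (0.2100/3.1028)·1.824192 = -0.248885
denominator = 1 − 2.080306 = -1.080306
p = -0.248885 / -1.080306 = 0.2304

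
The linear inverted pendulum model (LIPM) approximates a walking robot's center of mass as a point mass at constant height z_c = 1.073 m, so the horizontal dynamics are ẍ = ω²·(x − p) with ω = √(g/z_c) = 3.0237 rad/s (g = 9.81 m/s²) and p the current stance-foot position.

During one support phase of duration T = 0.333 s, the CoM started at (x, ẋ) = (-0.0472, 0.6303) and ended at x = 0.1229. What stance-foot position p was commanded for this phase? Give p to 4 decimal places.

ωT = 3.0237·0.333 = 1.006892; cosh(ωT) = 1.551217, sinh(ωT) = 1.185864
x(T) = p + (x₀−p)·cosh(ωT) + (ẋ₀/ω)·sinh(ωT) ⇒ p·(1 − cosh) = x(T) − x₀·cosh − (ẋ₀/ω)·sinh
numerator   = 0.1229 − (-0.0472)·1.551217 − (0.6303/3.0237)·1.185864 = -0.051080
denominator = 1 − 1.551217 = -0.551217
p = -0.051080 / -0.551217 = 0.0927

p = 0.0927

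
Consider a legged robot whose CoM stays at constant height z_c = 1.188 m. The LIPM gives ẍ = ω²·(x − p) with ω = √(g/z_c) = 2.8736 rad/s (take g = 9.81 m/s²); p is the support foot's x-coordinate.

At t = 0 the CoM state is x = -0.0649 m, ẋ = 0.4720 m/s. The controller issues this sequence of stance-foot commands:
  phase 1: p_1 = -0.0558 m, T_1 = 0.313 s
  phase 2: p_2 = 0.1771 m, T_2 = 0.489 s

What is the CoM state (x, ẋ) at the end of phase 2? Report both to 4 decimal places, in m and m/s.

phase 1: p=-0.0558, T=0.313, ωT=0.899437, cosh=1.432508, sinh=1.025710; start (x,ẋ)=(-0.064900, 0.472000) → end (x,ẋ)=(0.099641, 0.649322)
phase 2: p=0.1771, T=0.489, ωT=1.405190, cosh=2.160812, sinh=1.915491; start (x,ẋ)=(0.099641, 0.649322) → end (x,ẋ)=(0.442552, 0.976700)

x = 0.4426, ẋ = 0.9767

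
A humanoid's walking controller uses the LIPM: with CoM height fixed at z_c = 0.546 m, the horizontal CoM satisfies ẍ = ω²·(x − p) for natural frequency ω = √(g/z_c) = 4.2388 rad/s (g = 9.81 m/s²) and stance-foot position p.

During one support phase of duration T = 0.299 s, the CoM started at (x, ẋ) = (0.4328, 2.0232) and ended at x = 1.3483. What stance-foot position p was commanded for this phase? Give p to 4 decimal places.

ωT = 4.2388·0.299 = 1.267401; cosh(ωT) = 1.916587, sinh(ωT) = 1.635024
x(T) = p + (x₀−p)·cosh(ωT) + (ẋ₀/ω)·sinh(ωT) ⇒ p·(1 − cosh) = x(T) − x₀·cosh − (ẋ₀/ω)·sinh
numerator   = 1.3483 − (0.4328)·1.916587 − (2.0232/4.2388)·1.635024 = -0.261604
denominator = 1 − 1.916587 = -0.916587
p = -0.261604 / -0.916587 = 0.2854

p = 0.2854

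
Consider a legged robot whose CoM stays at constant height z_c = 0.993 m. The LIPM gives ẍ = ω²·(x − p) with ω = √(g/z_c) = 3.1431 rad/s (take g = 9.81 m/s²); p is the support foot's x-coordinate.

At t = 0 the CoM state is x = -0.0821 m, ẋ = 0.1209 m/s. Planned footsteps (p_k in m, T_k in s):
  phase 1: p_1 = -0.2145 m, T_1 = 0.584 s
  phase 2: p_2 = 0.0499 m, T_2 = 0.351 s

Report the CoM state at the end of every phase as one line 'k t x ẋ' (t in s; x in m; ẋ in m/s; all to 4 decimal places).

phase 1: p=-0.2145, T=0.584, ωT=1.835570, cosh=3.214116, sinh=3.054593; start (x,ẋ)=(-0.082100, 0.120900) → end (x,ẋ)=(0.328544, 1.659745)
phase 2: p=0.0499, T=0.351, ωT=1.103228, cosh=1.672839, sinh=1.341041; start (x,ẋ)=(0.328544, 1.659745) → end (x,ẋ)=(1.224177, 3.950979)

1 0.5840 0.3285 1.6597
2 0.9350 1.2242 3.9510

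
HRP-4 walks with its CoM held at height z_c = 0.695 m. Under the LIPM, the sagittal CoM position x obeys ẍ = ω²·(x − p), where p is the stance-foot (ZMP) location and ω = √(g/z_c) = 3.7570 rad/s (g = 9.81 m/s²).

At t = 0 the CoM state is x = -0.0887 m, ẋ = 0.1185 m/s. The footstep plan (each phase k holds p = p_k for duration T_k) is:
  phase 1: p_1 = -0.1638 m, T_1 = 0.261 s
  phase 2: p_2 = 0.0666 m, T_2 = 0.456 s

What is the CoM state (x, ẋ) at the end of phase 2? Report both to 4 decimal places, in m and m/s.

x = 0.1968, ẋ = 0.6341

phase 1: p=-0.1638, T=0.261, ωT=0.980577, cosh=1.520544, sinh=1.145450; start (x,ẋ)=(-0.088700, 0.118500) → end (x,ẋ)=(-0.013478, 0.503374)
phase 2: p=0.0666, T=0.456, ωT=1.713192, cosh=2.863464, sinh=2.683174; start (x,ẋ)=(-0.013478, 0.503374) → end (x,ẋ)=(0.196798, 0.634148)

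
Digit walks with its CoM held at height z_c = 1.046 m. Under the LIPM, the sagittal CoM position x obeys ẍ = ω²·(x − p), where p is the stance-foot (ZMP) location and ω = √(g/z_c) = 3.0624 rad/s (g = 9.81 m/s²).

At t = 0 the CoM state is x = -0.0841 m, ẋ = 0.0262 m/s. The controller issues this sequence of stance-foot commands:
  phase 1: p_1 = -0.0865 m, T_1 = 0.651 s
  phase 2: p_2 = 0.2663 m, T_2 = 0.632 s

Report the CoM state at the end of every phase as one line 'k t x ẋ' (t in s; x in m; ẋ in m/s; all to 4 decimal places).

phase 1: p=-0.0865, T=0.651, ωT=1.993622, cosh=3.739141, sinh=3.602940; start (x,ẋ)=(-0.084100, 0.026200) → end (x,ẋ)=(-0.046702, 0.124446)
phase 2: p=0.2663, T=0.632, ωT=1.935437, cosh=3.535715, sinh=3.391354; start (x,ẋ)=(-0.046702, 0.124446) → end (x,ẋ)=(-0.702570, -2.810728)

1 0.6510 -0.0467 0.1244
2 1.2830 -0.7026 -2.8107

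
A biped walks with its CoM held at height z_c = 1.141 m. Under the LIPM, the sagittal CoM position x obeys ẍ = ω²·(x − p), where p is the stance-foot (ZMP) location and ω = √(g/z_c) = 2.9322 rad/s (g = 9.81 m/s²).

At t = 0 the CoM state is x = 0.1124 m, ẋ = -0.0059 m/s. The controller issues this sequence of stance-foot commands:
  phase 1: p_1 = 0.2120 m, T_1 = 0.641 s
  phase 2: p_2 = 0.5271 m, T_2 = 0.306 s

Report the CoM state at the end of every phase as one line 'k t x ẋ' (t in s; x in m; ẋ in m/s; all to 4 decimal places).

1 0.6410 -0.1283 -0.9540
2 0.9470 -0.7429 -3.3295

phase 1: p=0.2120, T=0.641, ωT=1.879540, cosh=3.351576, sinh=3.198916; start (x,ẋ)=(0.112400, -0.005900) → end (x,ẋ)=(-0.128254, -0.954009)
phase 2: p=0.5271, T=0.306, ωT=0.897253, cosh=1.430272, sinh=1.022584; start (x,ẋ)=(-0.128254, -0.954009) → end (x,ẋ)=(-0.742938, -3.329518)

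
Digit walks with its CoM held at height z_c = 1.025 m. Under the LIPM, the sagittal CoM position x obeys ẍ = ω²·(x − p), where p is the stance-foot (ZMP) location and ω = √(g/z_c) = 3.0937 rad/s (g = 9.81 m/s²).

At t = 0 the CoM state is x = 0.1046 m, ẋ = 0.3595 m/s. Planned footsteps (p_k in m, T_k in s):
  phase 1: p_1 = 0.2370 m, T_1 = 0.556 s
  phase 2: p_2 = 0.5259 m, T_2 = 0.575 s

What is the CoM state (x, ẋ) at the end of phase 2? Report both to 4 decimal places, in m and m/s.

phase 1: p=0.2370, T=0.556, ωT=1.720097, cosh=2.882060, sinh=2.703011; start (x,ẋ)=(0.104600, 0.359500) → end (x,ẋ)=(0.169516, -0.071069)
phase 2: p=0.5259, T=0.575, ωT=1.778877, cosh=3.046016, sinh=2.877188; start (x,ẋ)=(0.169516, -0.071069) → end (x,ẋ)=(-0.625747, -3.388709)

x = -0.6257, ẋ = -3.3887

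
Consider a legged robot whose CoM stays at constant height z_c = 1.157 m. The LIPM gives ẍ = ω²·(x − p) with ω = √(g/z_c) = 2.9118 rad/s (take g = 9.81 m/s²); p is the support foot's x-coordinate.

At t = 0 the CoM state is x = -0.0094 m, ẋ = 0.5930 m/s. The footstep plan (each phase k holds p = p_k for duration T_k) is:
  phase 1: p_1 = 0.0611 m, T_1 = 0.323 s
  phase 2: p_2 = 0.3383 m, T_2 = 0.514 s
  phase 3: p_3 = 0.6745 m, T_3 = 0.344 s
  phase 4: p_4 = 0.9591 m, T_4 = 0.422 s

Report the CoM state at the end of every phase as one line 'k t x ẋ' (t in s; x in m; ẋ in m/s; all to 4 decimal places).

phase 1: p=0.0611, T=0.323, ωT=0.940511, cosh=1.475860, sinh=1.085431; start (x,ẋ)=(-0.009400, 0.593000) → end (x,ẋ)=(0.178104, 0.652365)
phase 2: p=0.3383, T=0.514, ωT=1.496665, cosh=2.345322, sinh=2.121446; start (x,ẋ)=(0.178104, 0.652365) → end (x,ẋ)=(0.437883, 0.540442)
phase 3: p=0.6745, T=0.344, ωT=1.001659, cosh=1.545033, sinh=1.177763; start (x,ẋ)=(0.437883, 0.540442) → end (x,ẋ)=(0.527516, 0.023543)
phase 4: p=0.9591, T=0.422, ωT=1.228780, cosh=1.854853, sinh=1.562204; start (x,ẋ)=(0.527516, 0.023543) → end (x,ẋ)=(0.171207, -1.919528)

1 0.3230 0.1781 0.6524
2 0.8370 0.4379 0.5404
3 1.1810 0.5275 0.0235
4 1.6030 0.1712 -1.9195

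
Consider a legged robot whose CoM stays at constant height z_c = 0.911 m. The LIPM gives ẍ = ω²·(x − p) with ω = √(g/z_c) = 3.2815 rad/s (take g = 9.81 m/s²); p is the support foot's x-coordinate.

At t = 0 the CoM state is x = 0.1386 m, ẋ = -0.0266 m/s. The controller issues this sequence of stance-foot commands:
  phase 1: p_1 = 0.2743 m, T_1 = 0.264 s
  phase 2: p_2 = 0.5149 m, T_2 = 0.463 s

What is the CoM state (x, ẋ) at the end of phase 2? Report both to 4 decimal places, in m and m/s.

phase 1: p=0.2743, T=0.264, ωT=0.866316, cosh=1.399316, sinh=0.978818; start (x,ẋ)=(0.138600, -0.026600) → end (x,ẋ)=(0.076479, -0.473089)
phase 2: p=0.5149, T=0.463, ωT=1.519335, cosh=2.394020, sinh=2.175163; start (x,ẋ)=(0.076479, -0.473089) → end (x,ẋ)=(-0.848280, -4.261948)

x = -0.8483, ẋ = -4.2619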